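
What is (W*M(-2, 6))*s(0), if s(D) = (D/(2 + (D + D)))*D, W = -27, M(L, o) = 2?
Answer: 0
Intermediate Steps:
s(D) = D²/(2 + 2*D) (s(D) = (D/(2 + 2*D))*D = D²/(2 + 2*D))
(W*M(-2, 6))*s(0) = (-27*2)*((½)*0²/(1 + 0)) = -27*0/1 = -27*0 = -54*0 = 0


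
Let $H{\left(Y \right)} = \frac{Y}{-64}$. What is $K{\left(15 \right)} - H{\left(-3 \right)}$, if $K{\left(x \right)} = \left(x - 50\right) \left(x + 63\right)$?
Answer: $- \frac{174723}{64} \approx -2730.0$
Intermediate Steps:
$H{\left(Y \right)} = - \frac{Y}{64}$ ($H{\left(Y \right)} = Y \left(- \frac{1}{64}\right) = - \frac{Y}{64}$)
$K{\left(x \right)} = \left(-50 + x\right) \left(63 + x\right)$
$K{\left(15 \right)} - H{\left(-3 \right)} = \left(-3150 + 15^{2} + 13 \cdot 15\right) - \left(- \frac{1}{64}\right) \left(-3\right) = \left(-3150 + 225 + 195\right) - \frac{3}{64} = -2730 - \frac{3}{64} = - \frac{174723}{64}$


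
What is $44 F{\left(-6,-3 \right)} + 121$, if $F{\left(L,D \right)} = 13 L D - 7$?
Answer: $10109$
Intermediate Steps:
$F{\left(L,D \right)} = -7 + 13 D L$ ($F{\left(L,D \right)} = 13 D L - 7 = -7 + 13 D L$)
$44 F{\left(-6,-3 \right)} + 121 = 44 \left(-7 + 13 \left(-3\right) \left(-6\right)\right) + 121 = 44 \left(-7 + 234\right) + 121 = 44 \cdot 227 + 121 = 9988 + 121 = 10109$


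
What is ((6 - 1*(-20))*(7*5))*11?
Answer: 10010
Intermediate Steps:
((6 - 1*(-20))*(7*5))*11 = ((6 + 20)*35)*11 = (26*35)*11 = 910*11 = 10010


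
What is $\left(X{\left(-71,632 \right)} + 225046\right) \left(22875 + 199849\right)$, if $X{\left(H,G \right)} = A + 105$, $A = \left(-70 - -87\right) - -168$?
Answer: $50187735264$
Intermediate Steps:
$A = 185$ ($A = \left(-70 + 87\right) + 168 = 17 + 168 = 185$)
$X{\left(H,G \right)} = 290$ ($X{\left(H,G \right)} = 185 + 105 = 290$)
$\left(X{\left(-71,632 \right)} + 225046\right) \left(22875 + 199849\right) = \left(290 + 225046\right) \left(22875 + 199849\right) = 225336 \cdot 222724 = 50187735264$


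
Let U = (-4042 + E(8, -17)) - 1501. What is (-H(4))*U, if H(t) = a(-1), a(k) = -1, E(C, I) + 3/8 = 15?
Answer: -44227/8 ≈ -5528.4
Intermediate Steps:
E(C, I) = 117/8 (E(C, I) = -3/8 + 15 = 117/8)
H(t) = -1
U = -44227/8 (U = (-4042 + 117/8) - 1501 = -32219/8 - 1501 = -44227/8 ≈ -5528.4)
(-H(4))*U = -1*(-1)*(-44227/8) = 1*(-44227/8) = -44227/8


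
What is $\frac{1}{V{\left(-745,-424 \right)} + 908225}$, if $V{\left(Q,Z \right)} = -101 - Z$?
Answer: $\frac{1}{908548} \approx 1.1007 \cdot 10^{-6}$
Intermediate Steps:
$\frac{1}{V{\left(-745,-424 \right)} + 908225} = \frac{1}{\left(-101 - -424\right) + 908225} = \frac{1}{\left(-101 + 424\right) + 908225} = \frac{1}{323 + 908225} = \frac{1}{908548}$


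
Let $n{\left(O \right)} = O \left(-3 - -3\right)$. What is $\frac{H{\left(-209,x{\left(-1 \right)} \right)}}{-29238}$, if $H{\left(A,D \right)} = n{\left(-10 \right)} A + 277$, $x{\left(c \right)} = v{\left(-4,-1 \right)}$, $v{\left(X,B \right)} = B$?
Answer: $- \frac{277}{29238} \approx -0.009474$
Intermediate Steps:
$x{\left(c \right)} = -1$
$n{\left(O \right)} = 0$ ($n{\left(O \right)} = O \left(-3 + 3\right) = O 0 = 0$)
$H{\left(A,D \right)} = 277$ ($H{\left(A,D \right)} = 0 A + 277 = 0 + 277 = 277$)
$\frac{H{\left(-209,x{\left(-1 \right)} \right)}}{-29238} = \frac{277}{-29238} = 277 \left(- \frac{1}{29238}\right) = - \frac{277}{29238}$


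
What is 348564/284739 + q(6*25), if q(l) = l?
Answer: 14353138/94913 ≈ 151.22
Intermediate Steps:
348564/284739 + q(6*25) = 348564/284739 + 6*25 = 348564*(1/284739) + 150 = 116188/94913 + 150 = 14353138/94913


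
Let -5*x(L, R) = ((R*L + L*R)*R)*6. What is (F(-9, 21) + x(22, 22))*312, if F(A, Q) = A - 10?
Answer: -39895752/5 ≈ -7.9792e+6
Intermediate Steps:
F(A, Q) = -10 + A
x(L, R) = -12*L*R²/5 (x(L, R) = -(R*L + L*R)*R*6/5 = -(L*R + L*R)*R*6/5 = -(2*L*R)*R*6/5 = -2*L*R²*6/5 = -12*L*R²/5)
(F(-9, 21) + x(22, 22))*312 = ((-10 - 9) - 12/5*22*22²)*312 = (-19 - 12/5*22*484)*312 = (-19 - 127776/5)*312 = -127871/5*312 = -39895752/5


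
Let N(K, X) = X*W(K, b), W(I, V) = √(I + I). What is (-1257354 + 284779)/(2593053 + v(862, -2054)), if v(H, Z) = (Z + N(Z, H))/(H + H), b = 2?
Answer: -1873910425755509350/4996166690870320469 + 722666018300*I*√1027/4996166690870320469 ≈ -0.37507 + 4.6354e-6*I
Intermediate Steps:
W(I, V) = √2*√I (W(I, V) = √(2*I) = √2*√I)
N(K, X) = X*√2*√K (N(K, X) = X*(√2*√K) = X*√2*√K)
v(H, Z) = (Z + H*√2*√Z)/(2*H) (v(H, Z) = (Z + H*√2*√Z)/(H + H) = (Z + H*√2*√Z)/((2*H)) = (Z + H*√2*√Z)*(1/(2*H)) = (Z + H*√2*√Z)/(2*H))
(-1257354 + 284779)/(2593053 + v(862, -2054)) = (-1257354 + 284779)/(2593053 + (½)*(-2054 + 862*√2*√(-2054))/862) = -972575/(2593053 + (½)*(1/862)*(-2054 + 862*√2*(I*√2054))) = -972575/(2593053 + (½)*(1/862)*(-2054 + 1724*I*√1027)) = -972575/(2593053 + (-1027/862 + I*√1027)) = -972575/(2235210659/862 + I*√1027)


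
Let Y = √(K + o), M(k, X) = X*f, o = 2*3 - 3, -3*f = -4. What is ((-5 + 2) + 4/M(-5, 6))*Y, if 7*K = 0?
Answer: -5*√3/2 ≈ -4.3301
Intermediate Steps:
f = 4/3 (f = -⅓*(-4) = 4/3 ≈ 1.3333)
o = 3 (o = 6 - 3 = 3)
K = 0 (K = (⅐)*0 = 0)
M(k, X) = 4*X/3 (M(k, X) = X*(4/3) = 4*X/3)
Y = √3 (Y = √(0 + 3) = √3 ≈ 1.7320)
((-5 + 2) + 4/M(-5, 6))*Y = ((-5 + 2) + 4/(((4/3)*6)))*√3 = (-3 + 4/8)*√3 = (-3 + 4*(⅛))*√3 = (-3 + ½)*√3 = -5*√3/2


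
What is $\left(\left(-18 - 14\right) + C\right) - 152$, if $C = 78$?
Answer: $-106$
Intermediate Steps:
$\left(\left(-18 - 14\right) + C\right) - 152 = \left(\left(-18 - 14\right) + 78\right) - 152 = \left(-32 + 78\right) - 152 = 46 - 152 = -106$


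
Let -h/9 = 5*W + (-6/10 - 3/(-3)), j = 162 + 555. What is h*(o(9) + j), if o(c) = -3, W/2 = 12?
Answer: -3868452/5 ≈ -7.7369e+5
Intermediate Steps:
W = 24 (W = 2*12 = 24)
j = 717
h = -5418/5 (h = -9*(5*24 + (-6/10 - 3/(-3))) = -9*(120 + (-6*⅒ - 3*(-⅓))) = -9*(120 + (-⅗ + 1)) = -9*(120 + ⅖) = -9*602/5 = -5418/5 ≈ -1083.6)
h*(o(9) + j) = -5418*(-3 + 717)/5 = -5418/5*714 = -3868452/5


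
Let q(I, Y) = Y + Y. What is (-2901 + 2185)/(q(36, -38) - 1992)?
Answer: 179/517 ≈ 0.34623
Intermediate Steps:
q(I, Y) = 2*Y
(-2901 + 2185)/(q(36, -38) - 1992) = (-2901 + 2185)/(2*(-38) - 1992) = -716/(-76 - 1992) = -716/(-2068) = -716*(-1/2068) = 179/517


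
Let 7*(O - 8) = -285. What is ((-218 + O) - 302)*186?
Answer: -719634/7 ≈ -1.0280e+5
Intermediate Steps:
O = -229/7 (O = 8 + (⅐)*(-285) = 8 - 285/7 = -229/7 ≈ -32.714)
((-218 + O) - 302)*186 = ((-218 - 229/7) - 302)*186 = (-1755/7 - 302)*186 = -3869/7*186 = -719634/7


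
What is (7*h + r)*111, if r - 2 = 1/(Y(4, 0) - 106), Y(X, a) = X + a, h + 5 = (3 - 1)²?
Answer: -18907/34 ≈ -556.09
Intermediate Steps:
h = -1 (h = -5 + (3 - 1)² = -5 + 2² = -5 + 4 = -1)
r = 203/102 (r = 2 + 1/((4 + 0) - 106) = 2 + 1/(4 - 106) = 2 + 1/(-102) = 2 - 1/102 = 203/102 ≈ 1.9902)
(7*h + r)*111 = (7*(-1) + 203/102)*111 = (-7 + 203/102)*111 = -511/102*111 = -18907/34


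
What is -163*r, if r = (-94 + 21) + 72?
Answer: 163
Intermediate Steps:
r = -1 (r = -73 + 72 = -1)
-163*r = -163*(-1) = 163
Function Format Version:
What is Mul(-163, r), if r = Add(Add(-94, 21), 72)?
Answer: 163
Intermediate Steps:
r = -1 (r = Add(-73, 72) = -1)
Mul(-163, r) = Mul(-163, -1) = 163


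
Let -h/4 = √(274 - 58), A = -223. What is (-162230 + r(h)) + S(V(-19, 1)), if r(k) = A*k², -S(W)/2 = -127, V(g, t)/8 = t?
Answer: -932664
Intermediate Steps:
h = -24*√6 (h = -4*√(274 - 58) = -24*√6 ≈ -58.788)
V(g, t) = 8*t
S(W) = 254 (S(W) = -2*(-127) = 254)
r(k) = -223*k²
(-162230 + r(h)) + S(V(-19, 1)) = (-162230 - 223*(-24*√6)²) + 254 = (-162230 - 223*3456) + 254 = (-162230 - 770688) + 254 = -932918 + 254 = -932664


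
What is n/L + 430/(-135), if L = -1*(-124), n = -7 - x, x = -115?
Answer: -1937/837 ≈ -2.3142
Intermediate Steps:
n = 108 (n = -7 - 1*(-115) = -7 + 115 = 108)
L = 124
n/L + 430/(-135) = 108/124 + 430/(-135) = 108*(1/124) + 430*(-1/135) = 27/31 - 86/27 = -1937/837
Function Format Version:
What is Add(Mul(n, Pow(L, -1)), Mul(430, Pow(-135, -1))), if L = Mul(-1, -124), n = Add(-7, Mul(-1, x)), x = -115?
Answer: Rational(-1937, 837) ≈ -2.3142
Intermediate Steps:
n = 108 (n = Add(-7, Mul(-1, -115)) = Add(-7, 115) = 108)
L = 124
Add(Mul(n, Pow(L, -1)), Mul(430, Pow(-135, -1))) = Add(Mul(108, Pow(124, -1)), Mul(430, Pow(-135, -1))) = Add(Mul(108, Rational(1, 124)), Mul(430, Rational(-1, 135))) = Add(Rational(27, 31), Rational(-86, 27)) = Rational(-1937, 837)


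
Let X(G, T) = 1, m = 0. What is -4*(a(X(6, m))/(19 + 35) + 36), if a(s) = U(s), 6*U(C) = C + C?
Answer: -11666/81 ≈ -144.02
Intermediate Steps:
U(C) = C/3 (U(C) = (C + C)/6 = (2*C)/6 = C/3)
a(s) = s/3
-4*(a(X(6, m))/(19 + 35) + 36) = -4*(((⅓)*1)/(19 + 35) + 36) = -4*((⅓)/54 + 36) = -4*((1/54)*(⅓) + 36) = -4*(1/162 + 36) = -4*5833/162 = -11666/81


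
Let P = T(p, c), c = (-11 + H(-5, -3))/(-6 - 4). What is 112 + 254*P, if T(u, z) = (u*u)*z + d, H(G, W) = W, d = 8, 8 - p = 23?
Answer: 82154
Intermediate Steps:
p = -15 (p = 8 - 1*23 = 8 - 23 = -15)
c = 7/5 (c = (-11 - 3)/(-6 - 4) = -14/(-10) = -14*(-⅒) = 7/5 ≈ 1.4000)
T(u, z) = 8 + z*u² (T(u, z) = (u*u)*z + 8 = u²*z + 8 = z*u² + 8 = 8 + z*u²)
P = 323 (P = 8 + (7/5)*(-15)² = 8 + (7/5)*225 = 8 + 315 = 323)
112 + 254*P = 112 + 254*323 = 112 + 82042 = 82154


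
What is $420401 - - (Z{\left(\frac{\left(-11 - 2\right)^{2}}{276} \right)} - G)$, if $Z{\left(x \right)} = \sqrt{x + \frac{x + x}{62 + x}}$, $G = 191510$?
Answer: $228891 + \frac{13 \sqrt{21263873037}}{2384778} \approx 2.2889 \cdot 10^{5}$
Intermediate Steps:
$Z{\left(x \right)} = \sqrt{x + \frac{2 x}{62 + x}}$
$420401 - - (Z{\left(\frac{\left(-11 - 2\right)^{2}}{276} \right)} - G) = 420401 - - (\sqrt{\frac{\frac{\left(-11 - 2\right)^{2}}{276} \left(64 + \frac{\left(-11 - 2\right)^{2}}{276}\right)}{62 + \frac{\left(-11 - 2\right)^{2}}{276}}} - 191510) = 420401 - - (\sqrt{\frac{\left(-13\right)^{2} \cdot \frac{1}{276} \left(64 + \left(-13\right)^{2} \cdot \frac{1}{276}\right)}{62 + \left(-13\right)^{2} \cdot \frac{1}{276}}} - 191510) = 420401 - - (\sqrt{\frac{169 \cdot \frac{1}{276} \left(64 + 169 \cdot \frac{1}{276}\right)}{62 + 169 \cdot \frac{1}{276}}} - 191510) = 420401 - - (\sqrt{\frac{169 \left(64 + \frac{169}{276}\right)}{276 \left(62 + \frac{169}{276}\right)}} - 191510) = 420401 - - (\sqrt{\frac{169}{276} \frac{1}{\frac{17281}{276}} \cdot \frac{17833}{276}} - 191510) = 420401 - - (\sqrt{\frac{169}{276} \cdot \frac{276}{17281} \cdot \frac{17833}{276}} - 191510) = 420401 - - (\sqrt{\frac{3013777}{4769556}} - 191510) = 420401 - - (\frac{13 \sqrt{21263873037}}{2384778} - 191510) = 420401 - - (-191510 + \frac{13 \sqrt{21263873037}}{2384778}) = 420401 - \left(191510 - \frac{13 \sqrt{21263873037}}{2384778}\right) = 228891 + \frac{13 \sqrt{21263873037}}{2384778}$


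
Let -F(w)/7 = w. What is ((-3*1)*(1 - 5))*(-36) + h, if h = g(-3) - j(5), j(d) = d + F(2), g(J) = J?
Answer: -426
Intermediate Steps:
F(w) = -7*w
j(d) = -14 + d (j(d) = d - 7*2 = d - 14 = -14 + d)
h = 6 (h = -3 - (-14 + 5) = -3 - 1*(-9) = -3 + 9 = 6)
((-3*1)*(1 - 5))*(-36) + h = ((-3*1)*(1 - 5))*(-36) + 6 = -3*(-4)*(-36) + 6 = 12*(-36) + 6 = -432 + 6 = -426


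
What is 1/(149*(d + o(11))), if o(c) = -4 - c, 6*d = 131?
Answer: 6/6109 ≈ 0.00098216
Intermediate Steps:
d = 131/6 (d = (⅙)*131 = 131/6 ≈ 21.833)
1/(149*(d + o(11))) = 1/(149*(131/6 + (-4 - 1*11))) = 1/(149*(131/6 + (-4 - 11))) = 1/(149*(131/6 - 15)) = 1/(149*(41/6)) = 1/(6109/6) = 6/6109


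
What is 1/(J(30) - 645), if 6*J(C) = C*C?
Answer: -1/495 ≈ -0.0020202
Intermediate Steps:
J(C) = C²/6 (J(C) = (C*C)/6 = C²/6)
1/(J(30) - 645) = 1/((⅙)*30² - 645) = 1/((⅙)*900 - 645) = 1/(150 - 645) = 1/(-495) = -1/495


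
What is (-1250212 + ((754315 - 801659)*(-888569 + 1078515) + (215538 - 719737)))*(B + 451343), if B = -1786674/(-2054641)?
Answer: -8341099786190792422395/2054641 ≈ -4.0596e+15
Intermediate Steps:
B = 1786674/2054641 (B = -1786674*(-1/2054641) = 1786674/2054641 ≈ 0.86958)
(-1250212 + ((754315 - 801659)*(-888569 + 1078515) + (215538 - 719737)))*(B + 451343) = (-1250212 + ((754315 - 801659)*(-888569 + 1078515) + (215538 - 719737)))*(1786674/2054641 + 451343) = (-1250212 + (-47344*189946 - 504199))*(927349619537/2054641) = (-1250212 + (-8992803424 - 504199))*(927349619537/2054641) = (-1250212 - 8993307623)*(927349619537/2054641) = -8994557835*927349619537/2054641 = -8341099786190792422395/2054641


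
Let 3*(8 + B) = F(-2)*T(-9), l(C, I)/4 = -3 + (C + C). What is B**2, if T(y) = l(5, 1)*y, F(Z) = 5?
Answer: 183184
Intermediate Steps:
l(C, I) = -12 + 8*C (l(C, I) = 4*(-3 + (C + C)) = 4*(-3 + 2*C) = -12 + 8*C)
T(y) = 28*y (T(y) = (-12 + 8*5)*y = (-12 + 40)*y = 28*y)
B = -428 (B = -8 + (5*(28*(-9)))/3 = -8 + (5*(-252))/3 = -8 + (1/3)*(-1260) = -8 - 420 = -428)
B**2 = (-428)**2 = 183184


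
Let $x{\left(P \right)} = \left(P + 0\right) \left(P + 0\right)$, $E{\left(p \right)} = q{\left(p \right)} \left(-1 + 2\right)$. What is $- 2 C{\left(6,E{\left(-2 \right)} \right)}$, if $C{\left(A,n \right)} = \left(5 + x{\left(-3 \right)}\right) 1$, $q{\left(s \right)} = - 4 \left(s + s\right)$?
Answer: $-28$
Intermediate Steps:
$q{\left(s \right)} = - 8 s$ ($q{\left(s \right)} = - 4 \cdot 2 s = - 8 s$)
$E{\left(p \right)} = - 8 p$ ($E{\left(p \right)} = - 8 p \left(-1 + 2\right) = - 8 p 1 = - 8 p$)
$x{\left(P \right)} = P^{2}$ ($x{\left(P \right)} = P P = P^{2}$)
$C{\left(A,n \right)} = 14$ ($C{\left(A,n \right)} = \left(5 + \left(-3\right)^{2}\right) 1 = \left(5 + 9\right) 1 = 14 \cdot 1 = 14$)
$- 2 C{\left(6,E{\left(-2 \right)} \right)} = \left(-2\right) 14 = -28$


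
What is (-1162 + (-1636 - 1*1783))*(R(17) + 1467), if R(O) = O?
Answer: -6798204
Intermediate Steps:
(-1162 + (-1636 - 1*1783))*(R(17) + 1467) = (-1162 + (-1636 - 1*1783))*(17 + 1467) = (-1162 + (-1636 - 1783))*1484 = (-1162 - 3419)*1484 = -4581*1484 = -6798204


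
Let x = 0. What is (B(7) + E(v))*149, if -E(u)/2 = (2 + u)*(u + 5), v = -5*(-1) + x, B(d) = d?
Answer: -19817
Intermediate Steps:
v = 5 (v = -5*(-1) + 0 = 5 + 0 = 5)
E(u) = -2*(2 + u)*(5 + u) (E(u) = -2*(2 + u)*(u + 5) = -2*(2 + u)*(5 + u))
(B(7) + E(v))*149 = (7 + (-20 - 14*5 - 2*5**2))*149 = (7 + (-20 - 70 - 2*25))*149 = (7 + (-20 - 70 - 50))*149 = (7 - 140)*149 = -133*149 = -19817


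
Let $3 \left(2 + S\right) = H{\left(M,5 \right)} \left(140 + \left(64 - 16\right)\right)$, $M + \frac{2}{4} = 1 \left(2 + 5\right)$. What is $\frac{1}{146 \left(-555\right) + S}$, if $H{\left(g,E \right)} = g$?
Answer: $- \frac{3}{241874} \approx -1.2403 \cdot 10^{-5}$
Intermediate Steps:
$M = \frac{13}{2}$ ($M = - \frac{1}{2} + 1 \left(2 + 5\right) = - \frac{1}{2} + 1 \cdot 7 = - \frac{1}{2} + 7 = \frac{13}{2} \approx 6.5$)
$S = \frac{1216}{3}$ ($S = -2 + \frac{\frac{13}{2} \left(140 + \left(64 - 16\right)\right)}{3} = -2 + \frac{\frac{13}{2} \left(140 + 48\right)}{3} = -2 + \frac{\frac{13}{2} \cdot 188}{3} = -2 + \frac{1}{3} \cdot 1222 = -2 + \frac{1222}{3} = \frac{1216}{3} \approx 405.33$)
$\frac{1}{146 \left(-555\right) + S} = \frac{1}{146 \left(-555\right) + \frac{1216}{3}} = \frac{1}{-81030 + \frac{1216}{3}} = \frac{1}{- \frac{241874}{3}} = - \frac{3}{241874}$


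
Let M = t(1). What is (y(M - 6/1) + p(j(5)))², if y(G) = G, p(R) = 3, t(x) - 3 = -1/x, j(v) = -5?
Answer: 1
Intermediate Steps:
t(x) = 3 - 1/x
M = 2 (M = 3 - 1/1 = 3 - 1*1 = 3 - 1 = 2)
(y(M - 6/1) + p(j(5)))² = ((2 - 6/1) + 3)² = ((2 - 6*1) + 3)² = ((2 - 6) + 3)² = (-4 + 3)² = (-1)² = 1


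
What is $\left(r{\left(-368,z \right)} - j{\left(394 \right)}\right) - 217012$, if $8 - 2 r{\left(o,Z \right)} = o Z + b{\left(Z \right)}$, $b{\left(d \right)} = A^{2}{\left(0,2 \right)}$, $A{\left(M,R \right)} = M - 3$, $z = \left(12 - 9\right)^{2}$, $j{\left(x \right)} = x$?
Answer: $- \frac{431501}{2} \approx -2.1575 \cdot 10^{5}$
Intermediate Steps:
$z = 9$ ($z = 3^{2} = 9$)
$A{\left(M,R \right)} = -3 + M$ ($A{\left(M,R \right)} = M - 3 = -3 + M$)
$b{\left(d \right)} = 9$ ($b{\left(d \right)} = \left(-3 + 0\right)^{2} = \left(-3\right)^{2} = 9$)
$r{\left(o,Z \right)} = - \frac{1}{2} - \frac{Z o}{2}$ ($r{\left(o,Z \right)} = 4 - \frac{o Z + 9}{2} = 4 - \frac{Z o + 9}{2} = 4 - \frac{9 + Z o}{2} = 4 - \left(\frac{9}{2} + \frac{Z o}{2}\right) = - \frac{1}{2} - \frac{Z o}{2}$)
$\left(r{\left(-368,z \right)} - j{\left(394 \right)}\right) - 217012 = \left(\left(- \frac{1}{2} - \frac{9}{2} \left(-368\right)\right) - 394\right) - 217012 = \left(\left(- \frac{1}{2} + 1656\right) - 394\right) - 217012 = \left(\frac{3311}{2} - 394\right) - 217012 = \frac{2523}{2} - 217012 = - \frac{431501}{2}$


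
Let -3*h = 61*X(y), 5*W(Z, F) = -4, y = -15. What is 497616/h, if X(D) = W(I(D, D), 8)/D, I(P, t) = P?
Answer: -27990900/61 ≈ -4.5887e+5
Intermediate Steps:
W(Z, F) = -⅘ (W(Z, F) = (⅕)*(-4) = -⅘)
X(D) = -4/(5*D)
h = -244/225 (h = -61*(-⅘/(-15))/3 = -61*(-⅘*(-1/15))/3 = -61*4/(3*75) = -⅓*244/75 = -244/225 ≈ -1.0844)
497616/h = 497616/(-244/225) = 497616*(-225/244) = -27990900/61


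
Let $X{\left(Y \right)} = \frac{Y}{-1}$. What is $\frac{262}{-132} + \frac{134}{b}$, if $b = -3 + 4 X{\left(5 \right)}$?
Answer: $- \frac{11857}{1518} \approx -7.8109$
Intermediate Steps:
$X{\left(Y \right)} = - Y$ ($X{\left(Y \right)} = Y \left(-1\right) = - Y$)
$b = -23$ ($b = -3 + 4 \left(\left(-1\right) 5\right) = -3 + 4 \left(-5\right) = -3 - 20 = -23$)
$\frac{262}{-132} + \frac{134}{b} = \frac{262}{-132} + \frac{134}{-23} = 262 \left(- \frac{1}{132}\right) + 134 \left(- \frac{1}{23}\right) = - \frac{131}{66} - \frac{134}{23} = - \frac{11857}{1518}$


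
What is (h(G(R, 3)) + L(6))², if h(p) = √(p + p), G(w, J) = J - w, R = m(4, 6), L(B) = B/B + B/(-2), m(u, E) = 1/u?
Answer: (4 - √22)²/4 ≈ 0.11917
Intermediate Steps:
L(B) = 1 - B/2 (L(B) = 1 + B*(-½) = 1 - B/2)
R = ¼ (R = 1/4 = ¼ ≈ 0.25000)
h(p) = √2*√p (h(p) = √(2*p) = √2*√p)
(h(G(R, 3)) + L(6))² = (√2*√(3 - 1*¼) + (1 - ½*6))² = (√2*√(3 - ¼) + (1 - 3))² = (√2*√(11/4) - 2)² = (√2*(√11/2) - 2)² = (√22/2 - 2)² = (-2 + √22/2)²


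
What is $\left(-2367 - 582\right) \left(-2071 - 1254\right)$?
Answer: $9805425$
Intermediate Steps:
$\left(-2367 - 582\right) \left(-2071 - 1254\right) = \left(-2949\right) \left(-3325\right) = 9805425$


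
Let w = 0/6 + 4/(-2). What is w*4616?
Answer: -9232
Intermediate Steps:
w = -2 (w = 0*(⅙) + 4*(-½) = 0 - 2 = -2)
w*4616 = -2*4616 = -9232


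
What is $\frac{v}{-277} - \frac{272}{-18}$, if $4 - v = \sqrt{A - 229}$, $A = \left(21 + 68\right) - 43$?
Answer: $\frac{37636}{2493} + \frac{i \sqrt{183}}{277} \approx 15.097 + 0.048837 i$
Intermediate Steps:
$A = 46$ ($A = 89 - 43 = 46$)
$v = 4 - i \sqrt{183}$ ($v = 4 - \sqrt{46 - 229} = 4 - \sqrt{-183} = 4 - i \sqrt{183} \approx 4.0 - 13.528 i$)
$\frac{v}{-277} - \frac{272}{-18} = \frac{4 - i \sqrt{183}}{-277} - \frac{272}{-18} = \left(4 - i \sqrt{183}\right) \left(- \frac{1}{277}\right) - - \frac{136}{9} = \left(- \frac{4}{277} + \frac{i \sqrt{183}}{277}\right) + \frac{136}{9} = \frac{37636}{2493} + \frac{i \sqrt{183}}{277}$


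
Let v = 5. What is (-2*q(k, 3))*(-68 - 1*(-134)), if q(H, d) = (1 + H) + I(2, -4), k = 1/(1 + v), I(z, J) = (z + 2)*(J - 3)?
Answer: 3542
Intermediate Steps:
I(z, J) = (-3 + J)*(2 + z) (I(z, J) = (2 + z)*(-3 + J) = (-3 + J)*(2 + z))
k = ⅙ (k = 1/(1 + 5) = 1/6 = ⅙ ≈ 0.16667)
q(H, d) = -27 + H (q(H, d) = (1 + H) + (-6 - 3*2 + 2*(-4) - 4*2) = (1 + H) + (-6 - 6 - 8 - 8) = (1 + H) - 28 = -27 + H)
(-2*q(k, 3))*(-68 - 1*(-134)) = (-2*(-27 + ⅙))*(-68 - 1*(-134)) = (-2*(-161/6))*(-68 + 134) = (161/3)*66 = 3542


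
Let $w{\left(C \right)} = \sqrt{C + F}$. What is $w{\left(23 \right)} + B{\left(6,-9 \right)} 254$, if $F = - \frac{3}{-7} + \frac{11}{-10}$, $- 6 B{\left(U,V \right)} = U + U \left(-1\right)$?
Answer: $\frac{\sqrt{109410}}{70} \approx 4.7253$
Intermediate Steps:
$B{\left(U,V \right)} = 0$ ($B{\left(U,V \right)} = - \frac{U + U \left(-1\right)}{6} = - \frac{U - U}{6} = \left(- \frac{1}{6}\right) 0 = 0$)
$F = - \frac{47}{70}$ ($F = \left(-3\right) \left(- \frac{1}{7}\right) + 11 \left(- \frac{1}{10}\right) = \frac{3}{7} - \frac{11}{10} = - \frac{47}{70} \approx -0.67143$)
$w{\left(C \right)} = \sqrt{- \frac{47}{70} + C}$ ($w{\left(C \right)} = \sqrt{C - \frac{47}{70}} = \sqrt{- \frac{47}{70} + C}$)
$w{\left(23 \right)} + B{\left(6,-9 \right)} 254 = \frac{\sqrt{-3290 + 4900 \cdot 23}}{70} + 0 \cdot 254 = \frac{\sqrt{-3290 + 112700}}{70} + 0 = \frac{\sqrt{109410}}{70} + 0 = \frac{\sqrt{109410}}{70}$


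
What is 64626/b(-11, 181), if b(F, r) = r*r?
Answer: 64626/32761 ≈ 1.9727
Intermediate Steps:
b(F, r) = r**2
64626/b(-11, 181) = 64626/(181**2) = 64626/32761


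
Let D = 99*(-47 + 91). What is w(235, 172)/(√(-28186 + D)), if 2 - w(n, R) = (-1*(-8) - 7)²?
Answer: -I*√23830/23830 ≈ -0.006478*I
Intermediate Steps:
w(n, R) = 1 (w(n, R) = 2 - (-1*(-8) - 7)² = 2 - (8 - 7)² = 2 - 1*1² = 2 - 1*1 = 2 - 1 = 1)
D = 4356 (D = 99*44 = 4356)
w(235, 172)/(√(-28186 + D)) = 1/√(-28186 + 4356) = 1/√(-23830) = 1/(I*√23830) = 1*(-I*√23830/23830) = -I*√23830/23830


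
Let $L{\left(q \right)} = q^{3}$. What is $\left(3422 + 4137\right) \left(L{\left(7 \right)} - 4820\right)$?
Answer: $-33841643$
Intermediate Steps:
$\left(3422 + 4137\right) \left(L{\left(7 \right)} - 4820\right) = \left(3422 + 4137\right) \left(7^{3} - 4820\right) = 7559 \left(343 - 4820\right) = 7559 \left(-4477\right) = -33841643$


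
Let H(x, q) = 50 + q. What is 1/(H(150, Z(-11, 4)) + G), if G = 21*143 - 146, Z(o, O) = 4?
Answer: 1/2911 ≈ 0.00034352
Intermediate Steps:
G = 2857 (G = 3003 - 146 = 2857)
1/(H(150, Z(-11, 4)) + G) = 1/((50 + 4) + 2857) = 1/(54 + 2857) = 1/2911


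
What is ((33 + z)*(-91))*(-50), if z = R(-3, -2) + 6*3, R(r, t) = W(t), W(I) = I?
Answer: 222950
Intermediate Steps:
R(r, t) = t
z = 16 (z = -2 + 6*3 = -2 + 18 = 16)
((33 + z)*(-91))*(-50) = ((33 + 16)*(-91))*(-50) = (49*(-91))*(-50) = -4459*(-50) = 222950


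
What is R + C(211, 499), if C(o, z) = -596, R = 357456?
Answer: 356860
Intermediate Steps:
R + C(211, 499) = 357456 - 596 = 356860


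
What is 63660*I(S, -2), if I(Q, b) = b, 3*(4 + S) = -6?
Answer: -127320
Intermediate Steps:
S = -6 (S = -4 + (1/3)*(-6) = -4 - 2 = -6)
63660*I(S, -2) = 63660*(-2) = -127320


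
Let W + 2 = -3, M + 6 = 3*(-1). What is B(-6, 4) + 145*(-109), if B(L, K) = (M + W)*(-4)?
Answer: -15749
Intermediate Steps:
M = -9 (M = -6 + 3*(-1) = -6 - 3 = -9)
W = -5 (W = -2 - 3 = -5)
B(L, K) = 56 (B(L, K) = (-9 - 5)*(-4) = -14*(-4) = 56)
B(-6, 4) + 145*(-109) = 56 + 145*(-109) = 56 - 15805 = -15749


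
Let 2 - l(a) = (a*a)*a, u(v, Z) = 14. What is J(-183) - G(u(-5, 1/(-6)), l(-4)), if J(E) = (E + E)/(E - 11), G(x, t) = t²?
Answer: -422349/97 ≈ -4354.1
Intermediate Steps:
l(a) = 2 - a³ (l(a) = 2 - a*a*a = 2 - a²*a = 2 - a³)
J(E) = 2*E/(-11 + E) (J(E) = (2*E)/(-11 + E) = 2*E/(-11 + E))
J(-183) - G(u(-5, 1/(-6)), l(-4)) = 2*(-183)/(-11 - 183) - (2 - 1*(-4)³)² = 2*(-183)/(-194) - (2 - 1*(-64))² = 2*(-183)*(-1/194) - (2 + 64)² = 183/97 - 1*66² = 183/97 - 1*4356 = 183/97 - 4356 = -422349/97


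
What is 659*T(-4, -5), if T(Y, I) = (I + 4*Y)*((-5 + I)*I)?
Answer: -691950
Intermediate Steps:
T(Y, I) = I*(-5 + I)*(I + 4*Y) (T(Y, I) = (I + 4*Y)*(I*(-5 + I)) = I*(-5 + I)*(I + 4*Y))
659*T(-4, -5) = 659*(-5*((-5)² - 20*(-4) - 5*(-5) + 4*(-5)*(-4))) = 659*(-5*(25 + 80 + 25 + 80)) = 659*(-5*210) = 659*(-1050) = -691950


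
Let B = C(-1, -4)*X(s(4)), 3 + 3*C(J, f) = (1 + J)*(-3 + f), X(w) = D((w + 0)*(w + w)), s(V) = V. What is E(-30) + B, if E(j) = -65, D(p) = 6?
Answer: -71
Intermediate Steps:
X(w) = 6
C(J, f) = -1 + (1 + J)*(-3 + f)/3 (C(J, f) = -1 + ((1 + J)*(-3 + f))/3 = -1 + (1 + J)*(-3 + f)/3)
B = -6 (B = (-2 - 1*(-1) + (⅓)*(-4) + (⅓)*(-1)*(-4))*6 = (-2 + 1 - 4/3 + 4/3)*6 = -1*6 = -6)
E(-30) + B = -65 - 6 = -71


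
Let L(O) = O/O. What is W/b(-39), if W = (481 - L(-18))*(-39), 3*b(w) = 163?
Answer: -56160/163 ≈ -344.54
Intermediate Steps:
L(O) = 1
b(w) = 163/3 (b(w) = (⅓)*163 = 163/3)
W = -18720 (W = (481 - 1*1)*(-39) = (481 - 1)*(-39) = 480*(-39) = -18720)
W/b(-39) = -18720/163/3 = -18720*3/163 = -56160/163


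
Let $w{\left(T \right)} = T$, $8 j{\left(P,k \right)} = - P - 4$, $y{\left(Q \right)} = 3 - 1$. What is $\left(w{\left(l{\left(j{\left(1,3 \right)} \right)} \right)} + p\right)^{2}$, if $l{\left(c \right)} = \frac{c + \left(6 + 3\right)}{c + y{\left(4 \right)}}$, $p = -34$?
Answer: $\frac{94249}{121} \approx 778.92$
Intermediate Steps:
$y{\left(Q \right)} = 2$ ($y{\left(Q \right)} = 3 - 1 = 2$)
$j{\left(P,k \right)} = - \frac{1}{2} - \frac{P}{8}$ ($j{\left(P,k \right)} = \frac{- P - 4}{8} = \frac{-4 - P}{8} = - \frac{1}{2} - \frac{P}{8}$)
$l{\left(c \right)} = \frac{9 + c}{2 + c}$ ($l{\left(c \right)} = \frac{c + \left(6 + 3\right)}{c + 2} = \frac{c + 9}{2 + c} = \frac{9 + c}{2 + c}$)
$\left(w{\left(l{\left(j{\left(1,3 \right)} \right)} \right)} + p\right)^{2} = \left(\frac{9 - \frac{5}{8}}{2 - \frac{5}{8}} - 34\right)^{2} = \left(\frac{1}{\frac{11}{8}} \cdot \frac{67}{8} - 34\right)^{2} = \left(\frac{8}{11} \cdot \frac{67}{8} - 34\right)^{2} = \left(\frac{67}{11} - 34\right)^{2} = \left(- \frac{307}{11}\right)^{2} = \frac{94249}{121}$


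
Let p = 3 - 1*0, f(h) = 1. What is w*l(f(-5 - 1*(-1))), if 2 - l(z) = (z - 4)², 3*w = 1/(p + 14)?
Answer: -7/51 ≈ -0.13725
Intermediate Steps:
p = 3 (p = 3 + 0 = 3)
w = 1/51 (w = 1/(3*(3 + 14)) = (⅓)/17 = (⅓)*(1/17) = 1/51 ≈ 0.019608)
l(z) = 2 - (-4 + z)² (l(z) = 2 - (z - 4)² = 2 - (-4 + z)²)
w*l(f(-5 - 1*(-1))) = (2 - (-4 + 1)²)/51 = (2 - 1*(-3)²)/51 = (2 - 1*9)/51 = (2 - 9)/51 = (1/51)*(-7) = -7/51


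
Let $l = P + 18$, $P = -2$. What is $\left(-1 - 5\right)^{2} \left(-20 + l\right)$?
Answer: $-144$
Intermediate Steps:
$l = 16$ ($l = -2 + 18 = 16$)
$\left(-1 - 5\right)^{2} \left(-20 + l\right) = \left(-1 - 5\right)^{2} \left(-20 + 16\right) = \left(-6\right)^{2} \left(-4\right) = 36 \left(-4\right) = -144$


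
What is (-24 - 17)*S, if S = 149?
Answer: -6109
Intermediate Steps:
(-24 - 17)*S = (-24 - 17)*149 = -41*149 = -6109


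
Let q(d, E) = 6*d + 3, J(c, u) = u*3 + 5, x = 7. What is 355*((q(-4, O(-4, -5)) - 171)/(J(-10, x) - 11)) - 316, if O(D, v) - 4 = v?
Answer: -4860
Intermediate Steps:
O(D, v) = 4 + v
J(c, u) = 5 + 3*u (J(c, u) = 3*u + 5 = 5 + 3*u)
q(d, E) = 3 + 6*d
355*((q(-4, O(-4, -5)) - 171)/(J(-10, x) - 11)) - 316 = 355*(((3 + 6*(-4)) - 171)/((5 + 3*7) - 11)) - 316 = 355*(((3 - 24) - 171)/((5 + 21) - 11)) - 316 = 355*((-21 - 171)/(26 - 11)) - 316 = 355*(-192/15) - 316 = 355*(-192*1/15) - 316 = 355*(-64/5) - 316 = -4544 - 316 = -4860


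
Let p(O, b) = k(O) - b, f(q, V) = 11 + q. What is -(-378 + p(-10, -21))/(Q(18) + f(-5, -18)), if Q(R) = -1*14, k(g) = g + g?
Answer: -377/8 ≈ -47.125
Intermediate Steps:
k(g) = 2*g
Q(R) = -14
p(O, b) = -b + 2*O (p(O, b) = 2*O - b = -b + 2*O)
-(-378 + p(-10, -21))/(Q(18) + f(-5, -18)) = -(-378 + (-1*(-21) + 2*(-10)))/(-14 + (11 - 5)) = -(-378 + (21 - 20))/(-14 + 6) = -(-378 + 1)/(-8) = -(-377)*(-1)/8 = -1*377/8 = -377/8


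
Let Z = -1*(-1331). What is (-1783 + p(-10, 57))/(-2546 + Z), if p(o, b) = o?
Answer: 1793/1215 ≈ 1.4757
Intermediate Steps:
Z = 1331
(-1783 + p(-10, 57))/(-2546 + Z) = (-1783 - 10)/(-2546 + 1331) = -1793/(-1215) = -1793*(-1/1215) = 1793/1215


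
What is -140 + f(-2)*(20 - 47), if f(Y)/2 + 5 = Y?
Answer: 238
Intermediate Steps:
f(Y) = -10 + 2*Y
-140 + f(-2)*(20 - 47) = -140 + (-10 + 2*(-2))*(20 - 47) = -140 + (-10 - 4)*(-27) = -140 - 14*(-27) = -140 + 378 = 238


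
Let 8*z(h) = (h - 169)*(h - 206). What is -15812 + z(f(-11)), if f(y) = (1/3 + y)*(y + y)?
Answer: -560761/36 ≈ -15577.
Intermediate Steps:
f(y) = 2*y*(⅓ + y) (f(y) = (⅓ + y)*(2*y) = 2*y*(⅓ + y))
z(h) = (-206 + h)*(-169 + h)/8 (z(h) = ((h - 169)*(h - 206))/8 = ((-169 + h)*(-206 + h))/8 = ((-206 + h)*(-169 + h))/8 = (-206 + h)*(-169 + h)/8)
-15812 + z(f(-11)) = -15812 + (17407/4 - 125*(-11)*(1 + 3*(-11))/4 + ((⅔)*(-11)*(1 + 3*(-11)))²/8) = -15812 + (17407/4 - 125*(-11)*(1 - 33)/4 + ((⅔)*(-11)*(1 - 33))²/8) = -15812 + (17407/4 - 125*(-11)*(-32)/4 + ((⅔)*(-11)*(-32))²/8) = -15812 + (17407/4 - 375/8*704/3 + (704/3)²/8) = -15812 + (17407/4 - 11000 + (⅛)*(495616/9)) = -15812 + (17407/4 - 11000 + 61952/9) = -15812 + 8471/36 = -560761/36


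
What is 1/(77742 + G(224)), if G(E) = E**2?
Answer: 1/127918 ≈ 7.8175e-6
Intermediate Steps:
1/(77742 + G(224)) = 1/(77742 + 224**2) = 1/(77742 + 50176) = 1/127918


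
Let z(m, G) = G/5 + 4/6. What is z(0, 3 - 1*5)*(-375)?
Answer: -100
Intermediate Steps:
z(m, G) = 2/3 + G/5 (z(m, G) = G*(1/5) + 4*(1/6) = G/5 + 2/3 = 2/3 + G/5)
z(0, 3 - 1*5)*(-375) = (2/3 + (3 - 1*5)/5)*(-375) = (2/3 + (3 - 5)/5)*(-375) = (2/3 + (1/5)*(-2))*(-375) = (2/3 - 2/5)*(-375) = (4/15)*(-375) = -100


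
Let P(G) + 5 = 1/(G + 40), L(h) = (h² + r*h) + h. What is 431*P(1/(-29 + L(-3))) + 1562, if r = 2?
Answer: -674788/1159 ≈ -582.22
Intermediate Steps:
L(h) = h² + 3*h (L(h) = (h² + 2*h) + h = h² + 3*h)
P(G) = -5 + 1/(40 + G) (P(G) = -5 + 1/(G + 40) = -5 + 1/(40 + G))
431*P(1/(-29 + L(-3))) + 1562 = 431*((-199 - 5/(-29 - 3*(3 - 3)))/(40 + 1/(-29 - 3*(3 - 3)))) + 1562 = 431*((-199 - 5/(-29 - 3*0))/(40 + 1/(-29 - 3*0))) + 1562 = 431*((-199 - 5/(-29 + 0))/(40 + 1/(-29 + 0))) + 1562 = 431*((-199 - 5/(-29))/(40 + 1/(-29))) + 1562 = 431*((-199 - 5*(-1/29))/(40 - 1/29)) + 1562 = 431*((-199 + 5/29)/(1159/29)) + 1562 = 431*((29/1159)*(-5766/29)) + 1562 = 431*(-5766/1159) + 1562 = -2485146/1159 + 1562 = -674788/1159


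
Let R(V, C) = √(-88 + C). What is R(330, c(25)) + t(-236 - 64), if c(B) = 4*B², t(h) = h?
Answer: -300 + 6*√67 ≈ -250.89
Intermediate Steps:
R(330, c(25)) + t(-236 - 64) = √(-88 + 4*25²) + (-236 - 64) = √(-88 + 4*625) - 300 = √(-88 + 2500) - 300 = √2412 - 300 = 6*√67 - 300 = -300 + 6*√67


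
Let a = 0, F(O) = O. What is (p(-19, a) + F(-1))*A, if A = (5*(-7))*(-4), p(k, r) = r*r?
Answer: -140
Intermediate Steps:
p(k, r) = r²
A = 140 (A = -35*(-4) = 140)
(p(-19, a) + F(-1))*A = (0² - 1)*140 = (0 - 1)*140 = -1*140 = -140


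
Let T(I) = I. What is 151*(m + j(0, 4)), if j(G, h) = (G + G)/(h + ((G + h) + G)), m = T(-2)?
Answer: -302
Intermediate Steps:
m = -2
j(G, h) = 2*G/(2*G + 2*h) (j(G, h) = (2*G)/(h + (h + 2*G)) = (2*G)/(2*G + 2*h) = 2*G/(2*G + 2*h))
151*(m + j(0, 4)) = 151*(-2 + 0/(0 + 4)) = 151*(-2 + 0/4) = 151*(-2 + 0*(1/4)) = 151*(-2 + 0) = 151*(-2) = -302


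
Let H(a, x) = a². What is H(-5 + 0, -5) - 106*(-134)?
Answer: 14229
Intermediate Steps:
H(-5 + 0, -5) - 106*(-134) = (-5 + 0)² - 106*(-134) = (-5)² + 14204 = 25 + 14204 = 14229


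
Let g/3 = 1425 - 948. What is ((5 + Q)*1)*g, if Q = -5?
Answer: 0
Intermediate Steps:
g = 1431 (g = 3*(1425 - 948) = 3*477 = 1431)
((5 + Q)*1)*g = ((5 - 5)*1)*1431 = (0*1)*1431 = 0*1431 = 0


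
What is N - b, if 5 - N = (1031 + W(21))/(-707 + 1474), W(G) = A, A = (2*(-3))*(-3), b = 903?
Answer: -689815/767 ≈ -899.37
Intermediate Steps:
A = 18 (A = -6*(-3) = 18)
W(G) = 18
N = 2786/767 (N = 5 - (1031 + 18)/(-707 + 1474) = 5 - 1049/767 = 2786/767 ≈ 3.6323)
N - b = 2786/767 - 1*903 = 2786/767 - 903 = -689815/767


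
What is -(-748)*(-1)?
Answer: -748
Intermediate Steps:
-(-748)*(-1) = -187*4 = -748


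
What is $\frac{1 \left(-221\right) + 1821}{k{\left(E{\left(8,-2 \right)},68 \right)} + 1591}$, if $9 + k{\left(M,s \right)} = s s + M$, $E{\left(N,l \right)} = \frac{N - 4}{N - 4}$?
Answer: $\frac{1600}{6207} \approx 0.25777$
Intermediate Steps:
$E{\left(N,l \right)} = 1$ ($E{\left(N,l \right)} = \frac{-4 + N}{-4 + N} = 1$)
$k{\left(M,s \right)} = -9 + M + s^{2}$ ($k{\left(M,s \right)} = -9 + \left(s s + M\right) = -9 + \left(s^{2} + M\right) = -9 + \left(M + s^{2}\right) = -9 + M + s^{2}$)
$\frac{1 \left(-221\right) + 1821}{k{\left(E{\left(8,-2 \right)},68 \right)} + 1591} = \frac{1 \left(-221\right) + 1821}{\left(-9 + 1 + 68^{2}\right) + 1591} = \frac{-221 + 1821}{\left(-9 + 1 + 4624\right) + 1591} = \frac{1600}{4616 + 1591} = \frac{1600}{6207}$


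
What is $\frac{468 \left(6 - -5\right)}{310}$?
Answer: $\frac{2574}{155} \approx 16.606$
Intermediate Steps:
$\frac{468 \left(6 - -5\right)}{310} = 468 \left(6 + 5\right) \frac{1}{310} = 468 \cdot 11 \cdot \frac{1}{310} = 5148 \cdot \frac{1}{310} = \frac{2574}{155}$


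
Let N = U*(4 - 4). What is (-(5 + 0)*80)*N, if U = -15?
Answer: 0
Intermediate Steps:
N = 0 (N = -15*(4 - 4) = -15*0 = 0)
(-(5 + 0)*80)*N = (-(5 + 0)*80)*0 = (-1*5*80)*0 = -5*80*0 = -400*0 = 0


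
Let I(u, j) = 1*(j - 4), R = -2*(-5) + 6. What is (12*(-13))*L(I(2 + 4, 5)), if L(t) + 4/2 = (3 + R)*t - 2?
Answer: -2340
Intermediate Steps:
R = 16 (R = 10 + 6 = 16)
I(u, j) = -4 + j (I(u, j) = 1*(-4 + j) = -4 + j)
L(t) = -4 + 19*t (L(t) = -2 + ((3 + 16)*t - 2) = -2 + (19*t - 2) = -2 + (-2 + 19*t) = -4 + 19*t)
(12*(-13))*L(I(2 + 4, 5)) = (12*(-13))*(-4 + 19*(-4 + 5)) = -156*(-4 + 19*1) = -156*(-4 + 19) = -156*15 = -2340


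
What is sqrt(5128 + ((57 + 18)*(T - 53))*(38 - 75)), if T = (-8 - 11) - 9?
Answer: sqrt(229903) ≈ 479.48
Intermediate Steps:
T = -28 (T = -19 - 9 = -28)
sqrt(5128 + ((57 + 18)*(T - 53))*(38 - 75)) = sqrt(5128 + ((57 + 18)*(-28 - 53))*(38 - 75)) = sqrt(5128 + (75*(-81))*(-37)) = sqrt(5128 - 6075*(-37)) = sqrt(5128 + 224775) = sqrt(229903)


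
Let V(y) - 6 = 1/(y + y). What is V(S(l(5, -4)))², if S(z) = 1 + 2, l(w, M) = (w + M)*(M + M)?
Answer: 1369/36 ≈ 38.028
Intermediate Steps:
l(w, M) = 2*M*(M + w) (l(w, M) = (M + w)*(2*M) = 2*M*(M + w))
S(z) = 3
V(y) = 6 + 1/(2*y) (V(y) = 6 + 1/(y + y) = 6 + 1/(2*y))
V(S(l(5, -4)))² = (6 + (½)/3)² = (6 + (½)*(⅓))² = (6 + ⅙)² = (37/6)² = 1369/36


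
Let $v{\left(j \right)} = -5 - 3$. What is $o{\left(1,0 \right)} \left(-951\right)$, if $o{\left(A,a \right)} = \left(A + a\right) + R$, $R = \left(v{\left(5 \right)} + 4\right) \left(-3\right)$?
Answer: $-12363$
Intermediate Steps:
$v{\left(j \right)} = -8$
$R = 12$ ($R = \left(-8 + 4\right) \left(-3\right) = \left(-4\right) \left(-3\right) = 12$)
$o{\left(A,a \right)} = 12 + A + a$ ($o{\left(A,a \right)} = \left(A + a\right) + 12 = 12 + A + a$)
$o{\left(1,0 \right)} \left(-951\right) = \left(12 + 1 + 0\right) \left(-951\right) = 13 \left(-951\right) = -12363$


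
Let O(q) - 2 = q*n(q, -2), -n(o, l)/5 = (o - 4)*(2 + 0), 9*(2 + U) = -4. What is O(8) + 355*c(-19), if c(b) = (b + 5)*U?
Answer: 106478/9 ≈ 11831.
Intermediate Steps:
U = -22/9 (U = -2 + (1/9)*(-4) = -2 - 4/9 = -22/9 ≈ -2.4444)
n(o, l) = 40 - 10*o (n(o, l) = -5*(o - 4)*(2 + 0) = -5*(-4 + o)*2 = -5*(-8 + 2*o) = 40 - 10*o)
O(q) = 2 + q*(40 - 10*q)
c(b) = -110/9 - 22*b/9 (c(b) = (b + 5)*(-22/9) = (5 + b)*(-22/9) = -110/9 - 22*b/9)
O(8) + 355*c(-19) = (2 - 10*8*(-4 + 8)) + 355*(-110/9 - 22/9*(-19)) = (2 - 10*8*4) + 355*(-110/9 + 418/9) = (2 - 320) + 355*(308/9) = -318 + 109340/9 = 106478/9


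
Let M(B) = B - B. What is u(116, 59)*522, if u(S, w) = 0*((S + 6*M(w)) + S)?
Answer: 0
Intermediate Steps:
M(B) = 0
u(S, w) = 0 (u(S, w) = 0*((S + 6*0) + S) = 0*((S + 0) + S) = 0*(S + S) = 0*(2*S) = 0)
u(116, 59)*522 = 0*522 = 0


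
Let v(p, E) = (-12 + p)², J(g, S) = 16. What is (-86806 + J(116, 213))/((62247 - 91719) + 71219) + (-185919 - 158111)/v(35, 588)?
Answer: -14408132320/22084163 ≈ -652.42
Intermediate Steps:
(-86806 + J(116, 213))/((62247 - 91719) + 71219) + (-185919 - 158111)/v(35, 588) = (-86806 + 16)/((62247 - 91719) + 71219) + (-185919 - 158111)/((-12 + 35)²) = -86790/(-29472 + 71219) - 344030/(23²) = -86790/41747 - 344030/529 = -14408132320/22084163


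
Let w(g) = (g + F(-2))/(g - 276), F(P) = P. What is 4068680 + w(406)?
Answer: 264464402/65 ≈ 4.0687e+6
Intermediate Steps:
w(g) = (-2 + g)/(-276 + g) (w(g) = (g - 2)/(g - 276) = (-2 + g)/(-276 + g))
4068680 + w(406) = 4068680 + (-2 + 406)/(-276 + 406) = 4068680 + 404/130 = 4068680 + (1/130)*404 = 4068680 + 202/65 = 264464402/65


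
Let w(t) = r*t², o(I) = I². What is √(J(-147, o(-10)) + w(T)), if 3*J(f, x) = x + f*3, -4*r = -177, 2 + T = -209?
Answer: √70917861/6 ≈ 1403.5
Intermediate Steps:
T = -211 (T = -2 - 209 = -211)
r = 177/4 (r = -¼*(-177) = 177/4 ≈ 44.250)
w(t) = 177*t²/4
J(f, x) = f + x/3 (J(f, x) = (x + f*3)/3 = (x + 3*f)/3 = f + x/3)
√(J(-147, o(-10)) + w(T)) = √((-147 + (⅓)*(-10)²) + (177/4)*(-211)²) = √((-147 + (⅓)*100) + (177/4)*44521) = √((-147 + 100/3) + 7880217/4) = √(-341/3 + 7880217/4) = √(23639287/12) = √70917861/6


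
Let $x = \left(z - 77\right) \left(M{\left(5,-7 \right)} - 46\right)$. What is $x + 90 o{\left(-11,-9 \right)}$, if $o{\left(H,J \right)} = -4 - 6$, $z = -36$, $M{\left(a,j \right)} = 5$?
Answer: $3733$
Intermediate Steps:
$o{\left(H,J \right)} = -10$
$x = 4633$ ($x = \left(-36 - 77\right) \left(5 - 46\right) = \left(-113\right) \left(-41\right) = 4633$)
$x + 90 o{\left(-11,-9 \right)} = 4633 + 90 \left(-10\right) = 4633 - 900 = 3733$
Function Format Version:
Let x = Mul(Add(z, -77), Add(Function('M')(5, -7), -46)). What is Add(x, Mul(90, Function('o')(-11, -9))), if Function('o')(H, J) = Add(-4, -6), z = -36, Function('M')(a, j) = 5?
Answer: 3733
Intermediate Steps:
Function('o')(H, J) = -10
x = 4633 (x = Mul(Add(-36, -77), Add(5, -46)) = Mul(-113, -41) = 4633)
Add(x, Mul(90, Function('o')(-11, -9))) = Add(4633, Mul(90, -10)) = Add(4633, -900) = 3733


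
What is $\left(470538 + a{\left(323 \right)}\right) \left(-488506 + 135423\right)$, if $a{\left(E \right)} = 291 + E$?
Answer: $-166355761616$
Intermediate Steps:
$\left(470538 + a{\left(323 \right)}\right) \left(-488506 + 135423\right) = \left(470538 + \left(291 + 323\right)\right) \left(-488506 + 135423\right) = \left(470538 + 614\right) \left(-353083\right) = 471152 \left(-353083\right) = -166355761616$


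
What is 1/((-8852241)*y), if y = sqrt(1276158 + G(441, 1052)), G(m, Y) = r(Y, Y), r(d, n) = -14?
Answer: -sqrt(79759)/2824183559676 ≈ -9.9999e-11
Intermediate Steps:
G(m, Y) = -14
y = 4*sqrt(79759) (y = sqrt(1276158 - 14) = sqrt(1276144) = 4*sqrt(79759) ≈ 1129.7)
1/((-8852241)*y) = 1/((-8852241)*((4*sqrt(79759)))) = -sqrt(79759)/2824183559676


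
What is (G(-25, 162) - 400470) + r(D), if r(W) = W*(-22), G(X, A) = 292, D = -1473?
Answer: -367772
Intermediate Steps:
r(W) = -22*W
(G(-25, 162) - 400470) + r(D) = (292 - 400470) - 22*(-1473) = -400178 + 32406 = -367772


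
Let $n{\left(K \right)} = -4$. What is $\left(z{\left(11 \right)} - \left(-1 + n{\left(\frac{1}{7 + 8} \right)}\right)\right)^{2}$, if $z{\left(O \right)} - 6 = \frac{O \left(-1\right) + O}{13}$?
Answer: $121$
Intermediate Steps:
$z{\left(O \right)} = 6$ ($z{\left(O \right)} = 6 + \frac{O \left(-1\right) + O}{13} = 6 + \left(- O + O\right) \frac{1}{13} = 6 + 0 \cdot \frac{1}{13} = 6 + 0 = 6$)
$\left(z{\left(11 \right)} - \left(-1 + n{\left(\frac{1}{7 + 8} \right)}\right)\right)^{2} = \left(6 + \left(1 - -4\right)\right)^{2} = \left(6 + \left(1 + 4\right)\right)^{2} = \left(6 + 5\right)^{2} = 11^{2} = 121$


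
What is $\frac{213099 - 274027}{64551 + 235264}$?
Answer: $- \frac{60928}{299815} \approx -0.20322$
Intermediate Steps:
$\frac{213099 - 274027}{64551 + 235264} = - \frac{60928}{299815}$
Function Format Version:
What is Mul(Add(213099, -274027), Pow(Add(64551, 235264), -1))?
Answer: Rational(-60928, 299815) ≈ -0.20322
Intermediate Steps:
Mul(Add(213099, -274027), Pow(Add(64551, 235264), -1)) = Mul(-60928, Pow(299815, -1)) = Mul(-60928, Rational(1, 299815)) = Rational(-60928, 299815)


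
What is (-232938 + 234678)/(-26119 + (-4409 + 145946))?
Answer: 870/57709 ≈ 0.015076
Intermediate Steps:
(-232938 + 234678)/(-26119 + (-4409 + 145946)) = 1740/(-26119 + 141537) = 1740/115418 = 1740*(1/115418) = 870/57709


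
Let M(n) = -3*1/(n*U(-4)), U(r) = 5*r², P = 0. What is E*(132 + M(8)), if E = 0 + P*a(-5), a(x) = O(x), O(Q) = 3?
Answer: 0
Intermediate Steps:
a(x) = 3
E = 0 (E = 0 + 0*3 = 0 + 0 = 0)
M(n) = -3/(80*n) (M(n) = -3*1/(80*n) = -3/(80*n))
E*(132 + M(8)) = 0*(132 - 3/80/8) = 0*(132 - 3/80*⅛) = 0*(132 - 3/640) = 0*(84477/640) = 0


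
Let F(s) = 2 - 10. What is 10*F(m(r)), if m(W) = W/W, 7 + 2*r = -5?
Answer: -80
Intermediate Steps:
r = -6 (r = -7/2 + (1/2)*(-5) = -7/2 - 5/2 = -6)
m(W) = 1
F(s) = -8
10*F(m(r)) = 10*(-8) = -80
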